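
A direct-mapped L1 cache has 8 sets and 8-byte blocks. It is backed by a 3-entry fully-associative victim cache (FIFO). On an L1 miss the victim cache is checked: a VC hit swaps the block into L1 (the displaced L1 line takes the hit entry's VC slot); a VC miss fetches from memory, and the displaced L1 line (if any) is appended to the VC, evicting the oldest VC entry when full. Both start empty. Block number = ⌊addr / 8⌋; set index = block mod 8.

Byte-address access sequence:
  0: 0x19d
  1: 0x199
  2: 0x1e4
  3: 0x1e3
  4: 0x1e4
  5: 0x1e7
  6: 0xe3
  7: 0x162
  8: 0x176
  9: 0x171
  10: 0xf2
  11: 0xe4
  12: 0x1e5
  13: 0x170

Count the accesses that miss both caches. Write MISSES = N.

MISSES = 6

0: 0x19d (blk 51, set 3) → MISS  vc=[]
1: 0x199 (blk 51, set 3) → L1-HIT  vc=[]
2: 0x1e4 (blk 60, set 4) → MISS  vc=[]
3: 0x1e3 (blk 60, set 4) → L1-HIT  vc=[]
4: 0x1e4 (blk 60, set 4) → L1-HIT  vc=[]
5: 0x1e7 (blk 60, set 4) → L1-HIT  vc=[]
6: 0xe3 (blk 28, set 4) → MISS  vc=[60]
7: 0x162 (blk 44, set 4) → MISS  vc=[60, 28]
8: 0x176 (blk 46, set 6) → MISS  vc=[60, 28]
9: 0x171 (blk 46, set 6) → L1-HIT  vc=[60, 28]
10: 0xf2 (blk 30, set 6) → MISS  vc=[60, 28, 46]
11: 0xe4 (blk 28, set 4) → VC-HIT  vc=[60, 44, 46]
12: 0x1e5 (blk 60, set 4) → VC-HIT  vc=[28, 44, 46]
13: 0x170 (blk 46, set 6) → VC-HIT  vc=[28, 44, 30]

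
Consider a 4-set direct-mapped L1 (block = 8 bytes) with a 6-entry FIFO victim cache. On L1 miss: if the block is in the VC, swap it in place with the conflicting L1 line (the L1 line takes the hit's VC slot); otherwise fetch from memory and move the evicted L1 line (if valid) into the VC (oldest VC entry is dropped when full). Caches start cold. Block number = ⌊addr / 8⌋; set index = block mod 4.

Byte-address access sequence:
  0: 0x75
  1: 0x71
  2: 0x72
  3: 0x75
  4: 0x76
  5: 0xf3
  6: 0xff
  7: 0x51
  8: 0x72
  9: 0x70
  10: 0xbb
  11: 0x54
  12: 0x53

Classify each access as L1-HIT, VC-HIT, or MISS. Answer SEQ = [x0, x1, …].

SEQ = [MISS, L1-HIT, L1-HIT, L1-HIT, L1-HIT, MISS, MISS, MISS, VC-HIT, L1-HIT, MISS, VC-HIT, L1-HIT]

  [0] addr=0x75 blk=14 s=2: MISS | VC []
  [1] addr=0x71 blk=14 s=2: L1-HIT | VC []
  [2] addr=0x72 blk=14 s=2: L1-HIT | VC []
  [3] addr=0x75 blk=14 s=2: L1-HIT | VC []
  [4] addr=0x76 blk=14 s=2: L1-HIT | VC []
  [5] addr=0xf3 blk=30 s=2: MISS | VC [14]
  [6] addr=0xff blk=31 s=3: MISS | VC [14]
  [7] addr=0x51 blk=10 s=2: MISS | VC [14, 30]
  [8] addr=0x72 blk=14 s=2: VC-HIT | VC [10, 30]
  [9] addr=0x70 blk=14 s=2: L1-HIT | VC [10, 30]
  [10] addr=0xbb blk=23 s=3: MISS | VC [10, 30, 31]
  [11] addr=0x54 blk=10 s=2: VC-HIT | VC [14, 30, 31]
  [12] addr=0x53 blk=10 s=2: L1-HIT | VC [14, 30, 31]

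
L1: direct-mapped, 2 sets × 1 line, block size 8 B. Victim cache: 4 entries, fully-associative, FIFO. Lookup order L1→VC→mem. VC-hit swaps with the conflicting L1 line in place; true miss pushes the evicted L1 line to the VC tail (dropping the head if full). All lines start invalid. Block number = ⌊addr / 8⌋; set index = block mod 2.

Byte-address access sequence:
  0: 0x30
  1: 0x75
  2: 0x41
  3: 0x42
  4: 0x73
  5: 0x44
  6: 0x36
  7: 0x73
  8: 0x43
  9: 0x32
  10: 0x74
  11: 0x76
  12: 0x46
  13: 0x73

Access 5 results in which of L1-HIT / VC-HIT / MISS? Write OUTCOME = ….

  [0] addr=0x30 blk=6 s=0: MISS | VC []
  [1] addr=0x75 blk=14 s=0: MISS | VC [6]
  [2] addr=0x41 blk=8 s=0: MISS | VC [6, 14]
  [3] addr=0x42 blk=8 s=0: L1-HIT | VC [6, 14]
  [4] addr=0x73 blk=14 s=0: VC-HIT | VC [6, 8]
  [5] addr=0x44 blk=8 s=0: VC-HIT | VC [6, 14]
  [6] addr=0x36 blk=6 s=0: VC-HIT | VC [8, 14]
  [7] addr=0x73 blk=14 s=0: VC-HIT | VC [8, 6]
  [8] addr=0x43 blk=8 s=0: VC-HIT | VC [14, 6]
  [9] addr=0x32 blk=6 s=0: VC-HIT | VC [14, 8]
  [10] addr=0x74 blk=14 s=0: VC-HIT | VC [6, 8]
  [11] addr=0x76 blk=14 s=0: L1-HIT | VC [6, 8]
  [12] addr=0x46 blk=8 s=0: VC-HIT | VC [6, 14]
  [13] addr=0x73 blk=14 s=0: VC-HIT | VC [6, 8]

OUTCOME = VC-HIT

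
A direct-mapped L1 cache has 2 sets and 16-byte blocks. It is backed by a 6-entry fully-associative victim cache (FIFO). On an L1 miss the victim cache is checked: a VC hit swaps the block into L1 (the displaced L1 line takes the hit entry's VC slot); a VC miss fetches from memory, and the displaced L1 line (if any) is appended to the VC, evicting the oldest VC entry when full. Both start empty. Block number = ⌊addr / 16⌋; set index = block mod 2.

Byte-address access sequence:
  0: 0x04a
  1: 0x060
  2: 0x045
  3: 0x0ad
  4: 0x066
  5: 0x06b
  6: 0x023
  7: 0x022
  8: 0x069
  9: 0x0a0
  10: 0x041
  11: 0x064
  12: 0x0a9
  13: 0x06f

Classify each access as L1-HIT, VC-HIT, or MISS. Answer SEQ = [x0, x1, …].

  [0] addr=0x4a blk=4 s=0: MISS | VC []
  [1] addr=0x60 blk=6 s=0: MISS | VC [4]
  [2] addr=0x45 blk=4 s=0: VC-HIT | VC [6]
  [3] addr=0xad blk=10 s=0: MISS | VC [6, 4]
  [4] addr=0x66 blk=6 s=0: VC-HIT | VC [10, 4]
  [5] addr=0x6b blk=6 s=0: L1-HIT | VC [10, 4]
  [6] addr=0x23 blk=2 s=0: MISS | VC [10, 4, 6]
  [7] addr=0x22 blk=2 s=0: L1-HIT | VC [10, 4, 6]
  [8] addr=0x69 blk=6 s=0: VC-HIT | VC [10, 4, 2]
  [9] addr=0xa0 blk=10 s=0: VC-HIT | VC [6, 4, 2]
  [10] addr=0x41 blk=4 s=0: VC-HIT | VC [6, 10, 2]
  [11] addr=0x64 blk=6 s=0: VC-HIT | VC [4, 10, 2]
  [12] addr=0xa9 blk=10 s=0: VC-HIT | VC [4, 6, 2]
  [13] addr=0x6f blk=6 s=0: VC-HIT | VC [4, 10, 2]

SEQ = [MISS, MISS, VC-HIT, MISS, VC-HIT, L1-HIT, MISS, L1-HIT, VC-HIT, VC-HIT, VC-HIT, VC-HIT, VC-HIT, VC-HIT]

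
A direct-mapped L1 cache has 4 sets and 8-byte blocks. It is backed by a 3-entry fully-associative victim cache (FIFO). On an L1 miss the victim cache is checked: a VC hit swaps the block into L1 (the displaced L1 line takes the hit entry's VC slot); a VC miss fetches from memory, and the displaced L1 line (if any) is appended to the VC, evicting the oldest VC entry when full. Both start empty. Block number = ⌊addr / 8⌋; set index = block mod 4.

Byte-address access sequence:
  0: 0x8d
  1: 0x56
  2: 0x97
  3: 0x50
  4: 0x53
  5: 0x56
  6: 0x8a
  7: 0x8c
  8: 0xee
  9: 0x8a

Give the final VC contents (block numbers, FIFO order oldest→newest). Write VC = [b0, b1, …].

0: 0x8d (blk 17, set 1) → MISS  vc=[]
1: 0x56 (blk 10, set 2) → MISS  vc=[]
2: 0x97 (blk 18, set 2) → MISS  vc=[10]
3: 0x50 (blk 10, set 2) → VC-HIT  vc=[18]
4: 0x53 (blk 10, set 2) → L1-HIT  vc=[18]
5: 0x56 (blk 10, set 2) → L1-HIT  vc=[18]
6: 0x8a (blk 17, set 1) → L1-HIT  vc=[18]
7: 0x8c (blk 17, set 1) → L1-HIT  vc=[18]
8: 0xee (blk 29, set 1) → MISS  vc=[18, 17]
9: 0x8a (blk 17, set 1) → VC-HIT  vc=[18, 29]

VC = [18, 29]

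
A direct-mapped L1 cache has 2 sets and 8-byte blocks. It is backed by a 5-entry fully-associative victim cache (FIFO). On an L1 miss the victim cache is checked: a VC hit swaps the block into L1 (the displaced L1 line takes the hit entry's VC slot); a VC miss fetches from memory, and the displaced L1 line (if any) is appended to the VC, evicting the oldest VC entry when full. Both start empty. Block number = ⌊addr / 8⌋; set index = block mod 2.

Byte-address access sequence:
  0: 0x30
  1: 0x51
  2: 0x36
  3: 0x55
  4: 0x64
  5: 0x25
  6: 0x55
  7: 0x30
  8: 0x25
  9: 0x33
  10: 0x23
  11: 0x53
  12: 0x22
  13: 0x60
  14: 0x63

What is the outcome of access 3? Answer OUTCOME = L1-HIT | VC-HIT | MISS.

OUTCOME = VC-HIT

#0 0x30→b6/s0 MISS; vc=[]
#1 0x51→b10/s0 MISS; vc=[6]
#2 0x36→b6/s0 VC-HIT; vc=[10]
#3 0x55→b10/s0 VC-HIT; vc=[6]
#4 0x64→b12/s0 MISS; vc=[6,10]
#5 0x25→b4/s0 MISS; vc=[6,10,12]
#6 0x55→b10/s0 VC-HIT; vc=[6,4,12]
#7 0x30→b6/s0 VC-HIT; vc=[10,4,12]
#8 0x25→b4/s0 VC-HIT; vc=[10,6,12]
#9 0x33→b6/s0 VC-HIT; vc=[10,4,12]
#10 0x23→b4/s0 VC-HIT; vc=[10,6,12]
#11 0x53→b10/s0 VC-HIT; vc=[4,6,12]
#12 0x22→b4/s0 VC-HIT; vc=[10,6,12]
#13 0x60→b12/s0 VC-HIT; vc=[10,6,4]
#14 0x63→b12/s0 L1-HIT; vc=[10,6,4]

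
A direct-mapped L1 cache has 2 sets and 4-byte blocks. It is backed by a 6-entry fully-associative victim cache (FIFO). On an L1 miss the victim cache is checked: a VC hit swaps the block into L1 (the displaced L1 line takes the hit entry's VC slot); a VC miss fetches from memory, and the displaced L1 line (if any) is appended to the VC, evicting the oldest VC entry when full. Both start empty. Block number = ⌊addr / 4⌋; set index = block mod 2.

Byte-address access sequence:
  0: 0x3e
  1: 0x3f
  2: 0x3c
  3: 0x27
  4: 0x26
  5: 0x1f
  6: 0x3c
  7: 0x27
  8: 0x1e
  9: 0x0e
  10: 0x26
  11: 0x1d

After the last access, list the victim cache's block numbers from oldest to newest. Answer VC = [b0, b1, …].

  [0] addr=0x3e blk=15 s=1: MISS | VC []
  [1] addr=0x3f blk=15 s=1: L1-HIT | VC []
  [2] addr=0x3c blk=15 s=1: L1-HIT | VC []
  [3] addr=0x27 blk=9 s=1: MISS | VC [15]
  [4] addr=0x26 blk=9 s=1: L1-HIT | VC [15]
  [5] addr=0x1f blk=7 s=1: MISS | VC [15, 9]
  [6] addr=0x3c blk=15 s=1: VC-HIT | VC [7, 9]
  [7] addr=0x27 blk=9 s=1: VC-HIT | VC [7, 15]
  [8] addr=0x1e blk=7 s=1: VC-HIT | VC [9, 15]
  [9] addr=0xe blk=3 s=1: MISS | VC [9, 15, 7]
  [10] addr=0x26 blk=9 s=1: VC-HIT | VC [3, 15, 7]
  [11] addr=0x1d blk=7 s=1: VC-HIT | VC [3, 15, 9]

VC = [3, 15, 9]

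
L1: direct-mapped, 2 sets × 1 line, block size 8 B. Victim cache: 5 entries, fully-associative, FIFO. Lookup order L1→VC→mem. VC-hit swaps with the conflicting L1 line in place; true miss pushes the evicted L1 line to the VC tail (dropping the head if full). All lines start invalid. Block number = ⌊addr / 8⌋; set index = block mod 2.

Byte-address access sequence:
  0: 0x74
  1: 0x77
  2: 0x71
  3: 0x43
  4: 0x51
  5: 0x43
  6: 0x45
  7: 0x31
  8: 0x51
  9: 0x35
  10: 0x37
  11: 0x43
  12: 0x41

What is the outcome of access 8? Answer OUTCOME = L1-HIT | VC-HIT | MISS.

OUTCOME = VC-HIT

#0 0x74→b14/s0 MISS; vc=[]
#1 0x77→b14/s0 L1-HIT; vc=[]
#2 0x71→b14/s0 L1-HIT; vc=[]
#3 0x43→b8/s0 MISS; vc=[14]
#4 0x51→b10/s0 MISS; vc=[14,8]
#5 0x43→b8/s0 VC-HIT; vc=[14,10]
#6 0x45→b8/s0 L1-HIT; vc=[14,10]
#7 0x31→b6/s0 MISS; vc=[14,10,8]
#8 0x51→b10/s0 VC-HIT; vc=[14,6,8]
#9 0x35→b6/s0 VC-HIT; vc=[14,10,8]
#10 0x37→b6/s0 L1-HIT; vc=[14,10,8]
#11 0x43→b8/s0 VC-HIT; vc=[14,10,6]
#12 0x41→b8/s0 L1-HIT; vc=[14,10,6]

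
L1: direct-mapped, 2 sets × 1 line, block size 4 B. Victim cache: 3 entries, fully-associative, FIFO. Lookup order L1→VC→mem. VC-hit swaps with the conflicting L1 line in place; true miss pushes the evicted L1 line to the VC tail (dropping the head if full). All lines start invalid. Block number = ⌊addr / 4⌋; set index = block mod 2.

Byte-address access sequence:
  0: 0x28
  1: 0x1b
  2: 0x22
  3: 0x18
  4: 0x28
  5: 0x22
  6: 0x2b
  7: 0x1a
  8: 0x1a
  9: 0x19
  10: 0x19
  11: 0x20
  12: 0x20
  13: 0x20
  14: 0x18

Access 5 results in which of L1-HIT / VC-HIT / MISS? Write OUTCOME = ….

#0 0x28→b10/s0 MISS; vc=[]
#1 0x1b→b6/s0 MISS; vc=[10]
#2 0x22→b8/s0 MISS; vc=[10,6]
#3 0x18→b6/s0 VC-HIT; vc=[10,8]
#4 0x28→b10/s0 VC-HIT; vc=[6,8]
#5 0x22→b8/s0 VC-HIT; vc=[6,10]
#6 0x2b→b10/s0 VC-HIT; vc=[6,8]
#7 0x1a→b6/s0 VC-HIT; vc=[10,8]
#8 0x1a→b6/s0 L1-HIT; vc=[10,8]
#9 0x19→b6/s0 L1-HIT; vc=[10,8]
#10 0x19→b6/s0 L1-HIT; vc=[10,8]
#11 0x20→b8/s0 VC-HIT; vc=[10,6]
#12 0x20→b8/s0 L1-HIT; vc=[10,6]
#13 0x20→b8/s0 L1-HIT; vc=[10,6]
#14 0x18→b6/s0 VC-HIT; vc=[10,8]

OUTCOME = VC-HIT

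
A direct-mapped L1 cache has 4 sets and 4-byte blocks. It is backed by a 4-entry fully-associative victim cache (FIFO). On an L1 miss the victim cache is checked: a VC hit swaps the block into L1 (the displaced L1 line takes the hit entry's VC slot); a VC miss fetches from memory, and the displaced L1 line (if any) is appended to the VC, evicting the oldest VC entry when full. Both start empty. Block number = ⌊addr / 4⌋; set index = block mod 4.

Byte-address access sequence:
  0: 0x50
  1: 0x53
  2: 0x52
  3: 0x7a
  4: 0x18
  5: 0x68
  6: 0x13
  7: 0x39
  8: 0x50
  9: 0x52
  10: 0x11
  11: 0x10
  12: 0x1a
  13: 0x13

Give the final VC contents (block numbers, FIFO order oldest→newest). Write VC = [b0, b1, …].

VC = [30, 14, 20, 26]

0: 0x50 (blk 20, set 0) → MISS  vc=[]
1: 0x53 (blk 20, set 0) → L1-HIT  vc=[]
2: 0x52 (blk 20, set 0) → L1-HIT  vc=[]
3: 0x7a (blk 30, set 2) → MISS  vc=[]
4: 0x18 (blk 6, set 2) → MISS  vc=[30]
5: 0x68 (blk 26, set 2) → MISS  vc=[30, 6]
6: 0x13 (blk 4, set 0) → MISS  vc=[30, 6, 20]
7: 0x39 (blk 14, set 2) → MISS  vc=[30, 6, 20, 26]
8: 0x50 (blk 20, set 0) → VC-HIT  vc=[30, 6, 4, 26]
9: 0x52 (blk 20, set 0) → L1-HIT  vc=[30, 6, 4, 26]
10: 0x11 (blk 4, set 0) → VC-HIT  vc=[30, 6, 20, 26]
11: 0x10 (blk 4, set 0) → L1-HIT  vc=[30, 6, 20, 26]
12: 0x1a (blk 6, set 2) → VC-HIT  vc=[30, 14, 20, 26]
13: 0x13 (blk 4, set 0) → L1-HIT  vc=[30, 14, 20, 26]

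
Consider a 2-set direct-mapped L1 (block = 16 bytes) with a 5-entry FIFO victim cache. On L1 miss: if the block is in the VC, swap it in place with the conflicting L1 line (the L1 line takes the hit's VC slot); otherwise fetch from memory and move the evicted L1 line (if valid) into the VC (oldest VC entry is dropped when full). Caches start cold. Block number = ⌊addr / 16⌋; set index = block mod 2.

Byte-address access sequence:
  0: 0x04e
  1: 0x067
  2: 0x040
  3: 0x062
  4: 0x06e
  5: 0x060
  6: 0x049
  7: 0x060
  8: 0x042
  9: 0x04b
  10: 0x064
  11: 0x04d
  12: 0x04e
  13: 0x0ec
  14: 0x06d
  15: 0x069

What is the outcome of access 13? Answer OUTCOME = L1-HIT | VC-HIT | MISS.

OUTCOME = MISS

#0 0x4e→b4/s0 MISS; vc=[]
#1 0x67→b6/s0 MISS; vc=[4]
#2 0x40→b4/s0 VC-HIT; vc=[6]
#3 0x62→b6/s0 VC-HIT; vc=[4]
#4 0x6e→b6/s0 L1-HIT; vc=[4]
#5 0x60→b6/s0 L1-HIT; vc=[4]
#6 0x49→b4/s0 VC-HIT; vc=[6]
#7 0x60→b6/s0 VC-HIT; vc=[4]
#8 0x42→b4/s0 VC-HIT; vc=[6]
#9 0x4b→b4/s0 L1-HIT; vc=[6]
#10 0x64→b6/s0 VC-HIT; vc=[4]
#11 0x4d→b4/s0 VC-HIT; vc=[6]
#12 0x4e→b4/s0 L1-HIT; vc=[6]
#13 0xec→b14/s0 MISS; vc=[6,4]
#14 0x6d→b6/s0 VC-HIT; vc=[14,4]
#15 0x69→b6/s0 L1-HIT; vc=[14,4]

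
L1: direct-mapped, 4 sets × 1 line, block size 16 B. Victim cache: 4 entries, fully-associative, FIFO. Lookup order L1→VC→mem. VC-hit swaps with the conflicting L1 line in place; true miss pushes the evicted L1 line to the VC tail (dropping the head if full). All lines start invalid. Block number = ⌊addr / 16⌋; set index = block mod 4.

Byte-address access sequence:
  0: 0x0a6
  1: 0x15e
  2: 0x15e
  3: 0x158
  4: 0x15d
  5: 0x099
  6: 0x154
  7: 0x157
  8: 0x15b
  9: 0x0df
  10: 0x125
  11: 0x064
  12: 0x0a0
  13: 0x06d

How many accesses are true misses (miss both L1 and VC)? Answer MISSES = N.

MISSES = 6

#0 0xa6→b10/s2 MISS; vc=[]
#1 0x15e→b21/s1 MISS; vc=[]
#2 0x15e→b21/s1 L1-HIT; vc=[]
#3 0x158→b21/s1 L1-HIT; vc=[]
#4 0x15d→b21/s1 L1-HIT; vc=[]
#5 0x99→b9/s1 MISS; vc=[21]
#6 0x154→b21/s1 VC-HIT; vc=[9]
#7 0x157→b21/s1 L1-HIT; vc=[9]
#8 0x15b→b21/s1 L1-HIT; vc=[9]
#9 0xdf→b13/s1 MISS; vc=[9,21]
#10 0x125→b18/s2 MISS; vc=[9,21,10]
#11 0x64→b6/s2 MISS; vc=[9,21,10,18]
#12 0xa0→b10/s2 VC-HIT; vc=[9,21,6,18]
#13 0x6d→b6/s2 VC-HIT; vc=[9,21,10,18]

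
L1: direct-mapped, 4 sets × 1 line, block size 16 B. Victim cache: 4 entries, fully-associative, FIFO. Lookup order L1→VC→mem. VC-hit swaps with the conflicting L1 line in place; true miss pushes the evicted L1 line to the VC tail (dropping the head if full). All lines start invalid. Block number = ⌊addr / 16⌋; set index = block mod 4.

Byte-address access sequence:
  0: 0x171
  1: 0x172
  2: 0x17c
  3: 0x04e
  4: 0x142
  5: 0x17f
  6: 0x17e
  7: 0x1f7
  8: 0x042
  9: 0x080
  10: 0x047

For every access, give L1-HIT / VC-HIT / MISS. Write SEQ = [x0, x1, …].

0: 0x171 (blk 23, set 3) → MISS  vc=[]
1: 0x172 (blk 23, set 3) → L1-HIT  vc=[]
2: 0x17c (blk 23, set 3) → L1-HIT  vc=[]
3: 0x4e (blk 4, set 0) → MISS  vc=[]
4: 0x142 (blk 20, set 0) → MISS  vc=[4]
5: 0x17f (blk 23, set 3) → L1-HIT  vc=[4]
6: 0x17e (blk 23, set 3) → L1-HIT  vc=[4]
7: 0x1f7 (blk 31, set 3) → MISS  vc=[4, 23]
8: 0x42 (blk 4, set 0) → VC-HIT  vc=[20, 23]
9: 0x80 (blk 8, set 0) → MISS  vc=[20, 23, 4]
10: 0x47 (blk 4, set 0) → VC-HIT  vc=[20, 23, 8]

SEQ = [MISS, L1-HIT, L1-HIT, MISS, MISS, L1-HIT, L1-HIT, MISS, VC-HIT, MISS, VC-HIT]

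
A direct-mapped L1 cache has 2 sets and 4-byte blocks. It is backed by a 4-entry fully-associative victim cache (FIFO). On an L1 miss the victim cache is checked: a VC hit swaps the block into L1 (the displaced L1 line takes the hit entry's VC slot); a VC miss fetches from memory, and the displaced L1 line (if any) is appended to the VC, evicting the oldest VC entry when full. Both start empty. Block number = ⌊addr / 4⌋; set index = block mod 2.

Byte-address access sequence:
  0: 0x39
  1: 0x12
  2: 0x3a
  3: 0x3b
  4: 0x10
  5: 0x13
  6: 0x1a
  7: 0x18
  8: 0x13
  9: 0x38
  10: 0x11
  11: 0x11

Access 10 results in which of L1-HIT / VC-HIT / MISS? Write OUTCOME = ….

OUTCOME = VC-HIT

0: 0x39 (blk 14, set 0) → MISS  vc=[]
1: 0x12 (blk 4, set 0) → MISS  vc=[14]
2: 0x3a (blk 14, set 0) → VC-HIT  vc=[4]
3: 0x3b (blk 14, set 0) → L1-HIT  vc=[4]
4: 0x10 (blk 4, set 0) → VC-HIT  vc=[14]
5: 0x13 (blk 4, set 0) → L1-HIT  vc=[14]
6: 0x1a (blk 6, set 0) → MISS  vc=[14, 4]
7: 0x18 (blk 6, set 0) → L1-HIT  vc=[14, 4]
8: 0x13 (blk 4, set 0) → VC-HIT  vc=[14, 6]
9: 0x38 (blk 14, set 0) → VC-HIT  vc=[4, 6]
10: 0x11 (blk 4, set 0) → VC-HIT  vc=[14, 6]
11: 0x11 (blk 4, set 0) → L1-HIT  vc=[14, 6]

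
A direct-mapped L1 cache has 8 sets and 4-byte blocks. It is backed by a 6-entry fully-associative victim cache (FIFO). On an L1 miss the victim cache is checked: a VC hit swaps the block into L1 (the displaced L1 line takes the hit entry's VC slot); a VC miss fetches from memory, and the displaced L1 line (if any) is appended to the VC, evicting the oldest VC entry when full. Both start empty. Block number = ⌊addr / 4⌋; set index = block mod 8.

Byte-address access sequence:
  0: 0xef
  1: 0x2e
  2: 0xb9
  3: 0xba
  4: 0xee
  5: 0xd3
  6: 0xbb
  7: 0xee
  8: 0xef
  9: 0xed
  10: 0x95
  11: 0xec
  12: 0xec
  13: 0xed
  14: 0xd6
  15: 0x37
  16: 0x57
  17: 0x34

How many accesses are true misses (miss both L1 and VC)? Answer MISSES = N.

0: 0xef (blk 59, set 3) → MISS  vc=[]
1: 0x2e (blk 11, set 3) → MISS  vc=[59]
2: 0xb9 (blk 46, set 6) → MISS  vc=[59]
3: 0xba (blk 46, set 6) → L1-HIT  vc=[59]
4: 0xee (blk 59, set 3) → VC-HIT  vc=[11]
5: 0xd3 (blk 52, set 4) → MISS  vc=[11]
6: 0xbb (blk 46, set 6) → L1-HIT  vc=[11]
7: 0xee (blk 59, set 3) → L1-HIT  vc=[11]
8: 0xef (blk 59, set 3) → L1-HIT  vc=[11]
9: 0xed (blk 59, set 3) → L1-HIT  vc=[11]
10: 0x95 (blk 37, set 5) → MISS  vc=[11]
11: 0xec (blk 59, set 3) → L1-HIT  vc=[11]
12: 0xec (blk 59, set 3) → L1-HIT  vc=[11]
13: 0xed (blk 59, set 3) → L1-HIT  vc=[11]
14: 0xd6 (blk 53, set 5) → MISS  vc=[11, 37]
15: 0x37 (blk 13, set 5) → MISS  vc=[11, 37, 53]
16: 0x57 (blk 21, set 5) → MISS  vc=[11, 37, 53, 13]
17: 0x34 (blk 13, set 5) → VC-HIT  vc=[11, 37, 53, 21]

MISSES = 8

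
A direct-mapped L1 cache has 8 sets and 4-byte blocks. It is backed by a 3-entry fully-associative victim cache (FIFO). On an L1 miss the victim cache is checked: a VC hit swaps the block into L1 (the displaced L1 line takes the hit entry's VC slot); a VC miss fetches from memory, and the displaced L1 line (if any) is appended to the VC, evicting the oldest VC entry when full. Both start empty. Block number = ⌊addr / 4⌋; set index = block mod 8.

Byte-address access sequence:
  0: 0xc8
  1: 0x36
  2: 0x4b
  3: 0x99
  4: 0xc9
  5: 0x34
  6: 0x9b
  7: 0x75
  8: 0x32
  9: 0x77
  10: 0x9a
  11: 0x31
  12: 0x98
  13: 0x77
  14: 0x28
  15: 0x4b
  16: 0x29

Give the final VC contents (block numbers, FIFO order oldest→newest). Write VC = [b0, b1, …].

VC = [18, 13, 50]

#0 0xc8→b50/s2 MISS; vc=[]
#1 0x36→b13/s5 MISS; vc=[]
#2 0x4b→b18/s2 MISS; vc=[50]
#3 0x99→b38/s6 MISS; vc=[50]
#4 0xc9→b50/s2 VC-HIT; vc=[18]
#5 0x34→b13/s5 L1-HIT; vc=[18]
#6 0x9b→b38/s6 L1-HIT; vc=[18]
#7 0x75→b29/s5 MISS; vc=[18,13]
#8 0x32→b12/s4 MISS; vc=[18,13]
#9 0x77→b29/s5 L1-HIT; vc=[18,13]
#10 0x9a→b38/s6 L1-HIT; vc=[18,13]
#11 0x31→b12/s4 L1-HIT; vc=[18,13]
#12 0x98→b38/s6 L1-HIT; vc=[18,13]
#13 0x77→b29/s5 L1-HIT; vc=[18,13]
#14 0x28→b10/s2 MISS; vc=[18,13,50]
#15 0x4b→b18/s2 VC-HIT; vc=[10,13,50]
#16 0x29→b10/s2 VC-HIT; vc=[18,13,50]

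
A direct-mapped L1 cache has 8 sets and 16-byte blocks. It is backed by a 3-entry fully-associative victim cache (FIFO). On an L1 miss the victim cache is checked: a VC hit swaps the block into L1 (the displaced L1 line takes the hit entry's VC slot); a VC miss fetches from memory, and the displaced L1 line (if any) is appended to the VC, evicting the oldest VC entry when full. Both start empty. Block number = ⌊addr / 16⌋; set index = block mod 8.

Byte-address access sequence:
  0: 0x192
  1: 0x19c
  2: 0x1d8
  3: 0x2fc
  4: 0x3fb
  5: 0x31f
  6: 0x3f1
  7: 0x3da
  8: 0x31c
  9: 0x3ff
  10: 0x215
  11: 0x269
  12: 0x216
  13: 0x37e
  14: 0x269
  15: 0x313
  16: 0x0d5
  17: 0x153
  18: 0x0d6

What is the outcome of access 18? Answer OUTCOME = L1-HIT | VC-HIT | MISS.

#0 0x192→b25/s1 MISS; vc=[]
#1 0x19c→b25/s1 L1-HIT; vc=[]
#2 0x1d8→b29/s5 MISS; vc=[]
#3 0x2fc→b47/s7 MISS; vc=[]
#4 0x3fb→b63/s7 MISS; vc=[47]
#5 0x31f→b49/s1 MISS; vc=[47,25]
#6 0x3f1→b63/s7 L1-HIT; vc=[47,25]
#7 0x3da→b61/s5 MISS; vc=[47,25,29]
#8 0x31c→b49/s1 L1-HIT; vc=[47,25,29]
#9 0x3ff→b63/s7 L1-HIT; vc=[47,25,29]
#10 0x215→b33/s1 MISS; vc=[25,29,49]
#11 0x269→b38/s6 MISS; vc=[25,29,49]
#12 0x216→b33/s1 L1-HIT; vc=[25,29,49]
#13 0x37e→b55/s7 MISS; vc=[29,49,63]
#14 0x269→b38/s6 L1-HIT; vc=[29,49,63]
#15 0x313→b49/s1 VC-HIT; vc=[29,33,63]
#16 0xd5→b13/s5 MISS; vc=[33,63,61]
#17 0x153→b21/s5 MISS; vc=[63,61,13]
#18 0xd6→b13/s5 VC-HIT; vc=[63,61,21]

OUTCOME = VC-HIT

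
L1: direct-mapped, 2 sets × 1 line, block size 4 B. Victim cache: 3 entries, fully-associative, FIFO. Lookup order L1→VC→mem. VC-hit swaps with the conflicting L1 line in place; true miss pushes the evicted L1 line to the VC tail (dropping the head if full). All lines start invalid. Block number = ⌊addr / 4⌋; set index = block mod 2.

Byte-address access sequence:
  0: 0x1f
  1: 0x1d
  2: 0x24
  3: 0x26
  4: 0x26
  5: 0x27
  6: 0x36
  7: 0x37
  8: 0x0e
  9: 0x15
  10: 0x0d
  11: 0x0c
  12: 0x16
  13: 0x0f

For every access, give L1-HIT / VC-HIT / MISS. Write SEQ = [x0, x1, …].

0: 0x1f (blk 7, set 1) → MISS  vc=[]
1: 0x1d (blk 7, set 1) → L1-HIT  vc=[]
2: 0x24 (blk 9, set 1) → MISS  vc=[7]
3: 0x26 (blk 9, set 1) → L1-HIT  vc=[7]
4: 0x26 (blk 9, set 1) → L1-HIT  vc=[7]
5: 0x27 (blk 9, set 1) → L1-HIT  vc=[7]
6: 0x36 (blk 13, set 1) → MISS  vc=[7, 9]
7: 0x37 (blk 13, set 1) → L1-HIT  vc=[7, 9]
8: 0xe (blk 3, set 1) → MISS  vc=[7, 9, 13]
9: 0x15 (blk 5, set 1) → MISS  vc=[9, 13, 3]
10: 0xd (blk 3, set 1) → VC-HIT  vc=[9, 13, 5]
11: 0xc (blk 3, set 1) → L1-HIT  vc=[9, 13, 5]
12: 0x16 (blk 5, set 1) → VC-HIT  vc=[9, 13, 3]
13: 0xf (blk 3, set 1) → VC-HIT  vc=[9, 13, 5]

SEQ = [MISS, L1-HIT, MISS, L1-HIT, L1-HIT, L1-HIT, MISS, L1-HIT, MISS, MISS, VC-HIT, L1-HIT, VC-HIT, VC-HIT]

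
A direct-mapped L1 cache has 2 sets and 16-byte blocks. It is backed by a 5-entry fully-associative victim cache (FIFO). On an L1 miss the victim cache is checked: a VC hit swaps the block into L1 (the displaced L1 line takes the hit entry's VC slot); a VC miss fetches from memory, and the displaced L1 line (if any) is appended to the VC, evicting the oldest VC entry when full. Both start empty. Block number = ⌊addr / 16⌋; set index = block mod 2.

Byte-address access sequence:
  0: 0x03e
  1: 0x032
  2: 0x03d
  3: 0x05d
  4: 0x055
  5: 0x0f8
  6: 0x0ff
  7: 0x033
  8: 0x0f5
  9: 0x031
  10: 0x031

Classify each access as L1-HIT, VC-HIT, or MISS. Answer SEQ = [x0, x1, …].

#0 0x3e→b3/s1 MISS; vc=[]
#1 0x32→b3/s1 L1-HIT; vc=[]
#2 0x3d→b3/s1 L1-HIT; vc=[]
#3 0x5d→b5/s1 MISS; vc=[3]
#4 0x55→b5/s1 L1-HIT; vc=[3]
#5 0xf8→b15/s1 MISS; vc=[3,5]
#6 0xff→b15/s1 L1-HIT; vc=[3,5]
#7 0x33→b3/s1 VC-HIT; vc=[15,5]
#8 0xf5→b15/s1 VC-HIT; vc=[3,5]
#9 0x31→b3/s1 VC-HIT; vc=[15,5]
#10 0x31→b3/s1 L1-HIT; vc=[15,5]

SEQ = [MISS, L1-HIT, L1-HIT, MISS, L1-HIT, MISS, L1-HIT, VC-HIT, VC-HIT, VC-HIT, L1-HIT]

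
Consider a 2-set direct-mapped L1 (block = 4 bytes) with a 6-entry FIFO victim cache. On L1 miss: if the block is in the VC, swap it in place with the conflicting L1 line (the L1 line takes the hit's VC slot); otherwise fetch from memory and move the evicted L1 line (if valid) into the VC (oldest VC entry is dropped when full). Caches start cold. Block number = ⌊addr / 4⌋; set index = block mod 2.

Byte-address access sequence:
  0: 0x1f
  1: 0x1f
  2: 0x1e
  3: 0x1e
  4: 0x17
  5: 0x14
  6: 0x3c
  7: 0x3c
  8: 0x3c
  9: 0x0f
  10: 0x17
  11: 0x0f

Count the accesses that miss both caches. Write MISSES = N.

#0 0x1f→b7/s1 MISS; vc=[]
#1 0x1f→b7/s1 L1-HIT; vc=[]
#2 0x1e→b7/s1 L1-HIT; vc=[]
#3 0x1e→b7/s1 L1-HIT; vc=[]
#4 0x17→b5/s1 MISS; vc=[7]
#5 0x14→b5/s1 L1-HIT; vc=[7]
#6 0x3c→b15/s1 MISS; vc=[7,5]
#7 0x3c→b15/s1 L1-HIT; vc=[7,5]
#8 0x3c→b15/s1 L1-HIT; vc=[7,5]
#9 0xf→b3/s1 MISS; vc=[7,5,15]
#10 0x17→b5/s1 VC-HIT; vc=[7,3,15]
#11 0xf→b3/s1 VC-HIT; vc=[7,5,15]

MISSES = 4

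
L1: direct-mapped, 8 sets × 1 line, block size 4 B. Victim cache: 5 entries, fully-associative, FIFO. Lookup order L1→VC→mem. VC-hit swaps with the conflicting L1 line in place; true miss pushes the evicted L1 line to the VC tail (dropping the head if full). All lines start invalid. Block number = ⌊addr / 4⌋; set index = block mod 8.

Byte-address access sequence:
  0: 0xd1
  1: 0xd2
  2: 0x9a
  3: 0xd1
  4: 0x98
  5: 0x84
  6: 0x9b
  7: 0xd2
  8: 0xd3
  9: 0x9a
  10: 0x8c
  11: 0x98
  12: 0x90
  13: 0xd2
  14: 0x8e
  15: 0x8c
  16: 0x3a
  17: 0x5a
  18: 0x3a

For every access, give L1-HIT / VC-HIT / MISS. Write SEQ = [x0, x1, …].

SEQ = [MISS, L1-HIT, MISS, L1-HIT, L1-HIT, MISS, L1-HIT, L1-HIT, L1-HIT, L1-HIT, MISS, L1-HIT, MISS, VC-HIT, L1-HIT, L1-HIT, MISS, MISS, VC-HIT]

  [0] addr=0xd1 blk=52 s=4: MISS | VC []
  [1] addr=0xd2 blk=52 s=4: L1-HIT | VC []
  [2] addr=0x9a blk=38 s=6: MISS | VC []
  [3] addr=0xd1 blk=52 s=4: L1-HIT | VC []
  [4] addr=0x98 blk=38 s=6: L1-HIT | VC []
  [5] addr=0x84 blk=33 s=1: MISS | VC []
  [6] addr=0x9b blk=38 s=6: L1-HIT | VC []
  [7] addr=0xd2 blk=52 s=4: L1-HIT | VC []
  [8] addr=0xd3 blk=52 s=4: L1-HIT | VC []
  [9] addr=0x9a blk=38 s=6: L1-HIT | VC []
  [10] addr=0x8c blk=35 s=3: MISS | VC []
  [11] addr=0x98 blk=38 s=6: L1-HIT | VC []
  [12] addr=0x90 blk=36 s=4: MISS | VC [52]
  [13] addr=0xd2 blk=52 s=4: VC-HIT | VC [36]
  [14] addr=0x8e blk=35 s=3: L1-HIT | VC [36]
  [15] addr=0x8c blk=35 s=3: L1-HIT | VC [36]
  [16] addr=0x3a blk=14 s=6: MISS | VC [36, 38]
  [17] addr=0x5a blk=22 s=6: MISS | VC [36, 38, 14]
  [18] addr=0x3a blk=14 s=6: VC-HIT | VC [36, 38, 22]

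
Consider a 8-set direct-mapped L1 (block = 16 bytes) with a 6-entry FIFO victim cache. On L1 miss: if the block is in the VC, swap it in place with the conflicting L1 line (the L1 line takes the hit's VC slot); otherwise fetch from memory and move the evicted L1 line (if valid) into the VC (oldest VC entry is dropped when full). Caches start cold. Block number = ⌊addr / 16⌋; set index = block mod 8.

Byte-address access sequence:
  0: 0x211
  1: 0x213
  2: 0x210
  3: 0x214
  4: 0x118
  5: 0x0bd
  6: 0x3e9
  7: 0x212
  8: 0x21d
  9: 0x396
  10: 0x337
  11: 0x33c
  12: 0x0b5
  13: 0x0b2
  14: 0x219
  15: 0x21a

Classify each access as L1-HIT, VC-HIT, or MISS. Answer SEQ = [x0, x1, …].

  [0] addr=0x211 blk=33 s=1: MISS | VC []
  [1] addr=0x213 blk=33 s=1: L1-HIT | VC []
  [2] addr=0x210 blk=33 s=1: L1-HIT | VC []
  [3] addr=0x214 blk=33 s=1: L1-HIT | VC []
  [4] addr=0x118 blk=17 s=1: MISS | VC [33]
  [5] addr=0xbd blk=11 s=3: MISS | VC [33]
  [6] addr=0x3e9 blk=62 s=6: MISS | VC [33]
  [7] addr=0x212 blk=33 s=1: VC-HIT | VC [17]
  [8] addr=0x21d blk=33 s=1: L1-HIT | VC [17]
  [9] addr=0x396 blk=57 s=1: MISS | VC [17, 33]
  [10] addr=0x337 blk=51 s=3: MISS | VC [17, 33, 11]
  [11] addr=0x33c blk=51 s=3: L1-HIT | VC [17, 33, 11]
  [12] addr=0xb5 blk=11 s=3: VC-HIT | VC [17, 33, 51]
  [13] addr=0xb2 blk=11 s=3: L1-HIT | VC [17, 33, 51]
  [14] addr=0x219 blk=33 s=1: VC-HIT | VC [17, 57, 51]
  [15] addr=0x21a blk=33 s=1: L1-HIT | VC [17, 57, 51]

SEQ = [MISS, L1-HIT, L1-HIT, L1-HIT, MISS, MISS, MISS, VC-HIT, L1-HIT, MISS, MISS, L1-HIT, VC-HIT, L1-HIT, VC-HIT, L1-HIT]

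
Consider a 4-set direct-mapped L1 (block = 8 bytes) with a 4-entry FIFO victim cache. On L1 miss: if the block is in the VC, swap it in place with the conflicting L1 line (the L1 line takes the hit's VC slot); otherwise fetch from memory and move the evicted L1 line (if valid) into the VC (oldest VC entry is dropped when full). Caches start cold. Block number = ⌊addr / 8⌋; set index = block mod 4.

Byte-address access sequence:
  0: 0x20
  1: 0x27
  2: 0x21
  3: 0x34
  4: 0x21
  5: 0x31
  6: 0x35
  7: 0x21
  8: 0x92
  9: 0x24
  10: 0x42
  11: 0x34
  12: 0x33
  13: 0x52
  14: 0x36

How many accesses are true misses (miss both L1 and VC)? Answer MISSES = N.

MISSES = 5

  [0] addr=0x20 blk=4 s=0: MISS | VC []
  [1] addr=0x27 blk=4 s=0: L1-HIT | VC []
  [2] addr=0x21 blk=4 s=0: L1-HIT | VC []
  [3] addr=0x34 blk=6 s=2: MISS | VC []
  [4] addr=0x21 blk=4 s=0: L1-HIT | VC []
  [5] addr=0x31 blk=6 s=2: L1-HIT | VC []
  [6] addr=0x35 blk=6 s=2: L1-HIT | VC []
  [7] addr=0x21 blk=4 s=0: L1-HIT | VC []
  [8] addr=0x92 blk=18 s=2: MISS | VC [6]
  [9] addr=0x24 blk=4 s=0: L1-HIT | VC [6]
  [10] addr=0x42 blk=8 s=0: MISS | VC [6, 4]
  [11] addr=0x34 blk=6 s=2: VC-HIT | VC [18, 4]
  [12] addr=0x33 blk=6 s=2: L1-HIT | VC [18, 4]
  [13] addr=0x52 blk=10 s=2: MISS | VC [18, 4, 6]
  [14] addr=0x36 blk=6 s=2: VC-HIT | VC [18, 4, 10]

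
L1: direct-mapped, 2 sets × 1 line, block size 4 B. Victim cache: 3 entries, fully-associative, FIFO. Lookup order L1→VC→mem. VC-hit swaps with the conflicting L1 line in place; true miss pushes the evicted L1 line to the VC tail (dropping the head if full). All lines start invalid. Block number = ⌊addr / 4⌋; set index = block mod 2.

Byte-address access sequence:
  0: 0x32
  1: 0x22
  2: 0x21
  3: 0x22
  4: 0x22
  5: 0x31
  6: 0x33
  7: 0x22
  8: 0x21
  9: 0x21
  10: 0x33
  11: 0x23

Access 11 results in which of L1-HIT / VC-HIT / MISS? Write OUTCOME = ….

OUTCOME = VC-HIT

#0 0x32→b12/s0 MISS; vc=[]
#1 0x22→b8/s0 MISS; vc=[12]
#2 0x21→b8/s0 L1-HIT; vc=[12]
#3 0x22→b8/s0 L1-HIT; vc=[12]
#4 0x22→b8/s0 L1-HIT; vc=[12]
#5 0x31→b12/s0 VC-HIT; vc=[8]
#6 0x33→b12/s0 L1-HIT; vc=[8]
#7 0x22→b8/s0 VC-HIT; vc=[12]
#8 0x21→b8/s0 L1-HIT; vc=[12]
#9 0x21→b8/s0 L1-HIT; vc=[12]
#10 0x33→b12/s0 VC-HIT; vc=[8]
#11 0x23→b8/s0 VC-HIT; vc=[12]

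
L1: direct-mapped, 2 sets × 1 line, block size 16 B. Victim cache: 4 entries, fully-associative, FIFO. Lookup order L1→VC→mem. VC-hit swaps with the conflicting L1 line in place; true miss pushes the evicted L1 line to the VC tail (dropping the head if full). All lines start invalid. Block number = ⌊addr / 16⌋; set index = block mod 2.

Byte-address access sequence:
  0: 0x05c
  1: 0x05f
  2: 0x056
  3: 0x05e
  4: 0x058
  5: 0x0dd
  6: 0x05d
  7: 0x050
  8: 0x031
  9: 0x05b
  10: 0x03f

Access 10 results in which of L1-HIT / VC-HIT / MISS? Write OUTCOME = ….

OUTCOME = VC-HIT

0: 0x5c (blk 5, set 1) → MISS  vc=[]
1: 0x5f (blk 5, set 1) → L1-HIT  vc=[]
2: 0x56 (blk 5, set 1) → L1-HIT  vc=[]
3: 0x5e (blk 5, set 1) → L1-HIT  vc=[]
4: 0x58 (blk 5, set 1) → L1-HIT  vc=[]
5: 0xdd (blk 13, set 1) → MISS  vc=[5]
6: 0x5d (blk 5, set 1) → VC-HIT  vc=[13]
7: 0x50 (blk 5, set 1) → L1-HIT  vc=[13]
8: 0x31 (blk 3, set 1) → MISS  vc=[13, 5]
9: 0x5b (blk 5, set 1) → VC-HIT  vc=[13, 3]
10: 0x3f (blk 3, set 1) → VC-HIT  vc=[13, 5]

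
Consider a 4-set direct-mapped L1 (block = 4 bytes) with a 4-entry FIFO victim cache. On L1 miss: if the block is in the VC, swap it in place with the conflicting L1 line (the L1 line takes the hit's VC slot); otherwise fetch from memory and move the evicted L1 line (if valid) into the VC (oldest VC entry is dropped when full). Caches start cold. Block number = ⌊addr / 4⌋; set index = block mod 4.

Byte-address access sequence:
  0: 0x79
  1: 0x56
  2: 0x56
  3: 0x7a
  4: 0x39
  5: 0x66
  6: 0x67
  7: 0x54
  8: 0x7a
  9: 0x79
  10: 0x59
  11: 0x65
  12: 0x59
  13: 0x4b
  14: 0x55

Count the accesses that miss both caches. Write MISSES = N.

  [0] addr=0x79 blk=30 s=2: MISS | VC []
  [1] addr=0x56 blk=21 s=1: MISS | VC []
  [2] addr=0x56 blk=21 s=1: L1-HIT | VC []
  [3] addr=0x7a blk=30 s=2: L1-HIT | VC []
  [4] addr=0x39 blk=14 s=2: MISS | VC [30]
  [5] addr=0x66 blk=25 s=1: MISS | VC [30, 21]
  [6] addr=0x67 blk=25 s=1: L1-HIT | VC [30, 21]
  [7] addr=0x54 blk=21 s=1: VC-HIT | VC [30, 25]
  [8] addr=0x7a blk=30 s=2: VC-HIT | VC [14, 25]
  [9] addr=0x79 blk=30 s=2: L1-HIT | VC [14, 25]
  [10] addr=0x59 blk=22 s=2: MISS | VC [14, 25, 30]
  [11] addr=0x65 blk=25 s=1: VC-HIT | VC [14, 21, 30]
  [12] addr=0x59 blk=22 s=2: L1-HIT | VC [14, 21, 30]
  [13] addr=0x4b blk=18 s=2: MISS | VC [14, 21, 30, 22]
  [14] addr=0x55 blk=21 s=1: VC-HIT | VC [14, 25, 30, 22]

MISSES = 6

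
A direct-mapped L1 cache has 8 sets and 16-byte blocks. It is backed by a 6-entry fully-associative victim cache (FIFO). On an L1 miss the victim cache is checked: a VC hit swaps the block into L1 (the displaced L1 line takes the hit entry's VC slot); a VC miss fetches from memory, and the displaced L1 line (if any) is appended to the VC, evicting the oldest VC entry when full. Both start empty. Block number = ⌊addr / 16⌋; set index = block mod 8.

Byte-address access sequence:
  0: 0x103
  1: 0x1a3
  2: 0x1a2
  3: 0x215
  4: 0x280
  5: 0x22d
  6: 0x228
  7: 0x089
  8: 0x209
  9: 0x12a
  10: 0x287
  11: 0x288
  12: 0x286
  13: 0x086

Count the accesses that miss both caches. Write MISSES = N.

#0 0x103→b16/s0 MISS; vc=[]
#1 0x1a3→b26/s2 MISS; vc=[]
#2 0x1a2→b26/s2 L1-HIT; vc=[]
#3 0x215→b33/s1 MISS; vc=[]
#4 0x280→b40/s0 MISS; vc=[16]
#5 0x22d→b34/s2 MISS; vc=[16,26]
#6 0x228→b34/s2 L1-HIT; vc=[16,26]
#7 0x89→b8/s0 MISS; vc=[16,26,40]
#8 0x209→b32/s0 MISS; vc=[16,26,40,8]
#9 0x12a→b18/s2 MISS; vc=[16,26,40,8,34]
#10 0x287→b40/s0 VC-HIT; vc=[16,26,32,8,34]
#11 0x288→b40/s0 L1-HIT; vc=[16,26,32,8,34]
#12 0x286→b40/s0 L1-HIT; vc=[16,26,32,8,34]
#13 0x86→b8/s0 VC-HIT; vc=[16,26,32,40,34]

MISSES = 8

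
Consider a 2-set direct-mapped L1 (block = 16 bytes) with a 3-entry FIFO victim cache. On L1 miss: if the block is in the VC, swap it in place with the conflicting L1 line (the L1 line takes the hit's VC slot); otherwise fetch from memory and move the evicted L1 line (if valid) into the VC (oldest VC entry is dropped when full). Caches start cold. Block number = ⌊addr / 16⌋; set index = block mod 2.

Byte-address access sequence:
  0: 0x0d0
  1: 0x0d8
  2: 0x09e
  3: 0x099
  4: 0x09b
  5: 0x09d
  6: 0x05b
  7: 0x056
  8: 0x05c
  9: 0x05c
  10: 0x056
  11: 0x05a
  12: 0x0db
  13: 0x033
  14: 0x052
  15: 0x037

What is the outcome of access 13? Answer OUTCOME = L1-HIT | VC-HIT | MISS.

  [0] addr=0xd0 blk=13 s=1: MISS | VC []
  [1] addr=0xd8 blk=13 s=1: L1-HIT | VC []
  [2] addr=0x9e blk=9 s=1: MISS | VC [13]
  [3] addr=0x99 blk=9 s=1: L1-HIT | VC [13]
  [4] addr=0x9b blk=9 s=1: L1-HIT | VC [13]
  [5] addr=0x9d blk=9 s=1: L1-HIT | VC [13]
  [6] addr=0x5b blk=5 s=1: MISS | VC [13, 9]
  [7] addr=0x56 blk=5 s=1: L1-HIT | VC [13, 9]
  [8] addr=0x5c blk=5 s=1: L1-HIT | VC [13, 9]
  [9] addr=0x5c blk=5 s=1: L1-HIT | VC [13, 9]
  [10] addr=0x56 blk=5 s=1: L1-HIT | VC [13, 9]
  [11] addr=0x5a blk=5 s=1: L1-HIT | VC [13, 9]
  [12] addr=0xdb blk=13 s=1: VC-HIT | VC [5, 9]
  [13] addr=0x33 blk=3 s=1: MISS | VC [5, 9, 13]
  [14] addr=0x52 blk=5 s=1: VC-HIT | VC [3, 9, 13]
  [15] addr=0x37 blk=3 s=1: VC-HIT | VC [5, 9, 13]

OUTCOME = MISS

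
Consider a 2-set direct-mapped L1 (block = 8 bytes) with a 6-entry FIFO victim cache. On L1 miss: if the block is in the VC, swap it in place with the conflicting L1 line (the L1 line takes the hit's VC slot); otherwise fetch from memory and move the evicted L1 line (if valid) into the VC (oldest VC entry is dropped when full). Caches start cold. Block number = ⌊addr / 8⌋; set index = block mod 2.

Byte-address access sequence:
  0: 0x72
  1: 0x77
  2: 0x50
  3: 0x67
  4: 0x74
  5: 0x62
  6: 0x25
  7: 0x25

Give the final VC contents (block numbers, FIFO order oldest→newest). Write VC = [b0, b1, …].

VC = [14, 10, 12]

#0 0x72→b14/s0 MISS; vc=[]
#1 0x77→b14/s0 L1-HIT; vc=[]
#2 0x50→b10/s0 MISS; vc=[14]
#3 0x67→b12/s0 MISS; vc=[14,10]
#4 0x74→b14/s0 VC-HIT; vc=[12,10]
#5 0x62→b12/s0 VC-HIT; vc=[14,10]
#6 0x25→b4/s0 MISS; vc=[14,10,12]
#7 0x25→b4/s0 L1-HIT; vc=[14,10,12]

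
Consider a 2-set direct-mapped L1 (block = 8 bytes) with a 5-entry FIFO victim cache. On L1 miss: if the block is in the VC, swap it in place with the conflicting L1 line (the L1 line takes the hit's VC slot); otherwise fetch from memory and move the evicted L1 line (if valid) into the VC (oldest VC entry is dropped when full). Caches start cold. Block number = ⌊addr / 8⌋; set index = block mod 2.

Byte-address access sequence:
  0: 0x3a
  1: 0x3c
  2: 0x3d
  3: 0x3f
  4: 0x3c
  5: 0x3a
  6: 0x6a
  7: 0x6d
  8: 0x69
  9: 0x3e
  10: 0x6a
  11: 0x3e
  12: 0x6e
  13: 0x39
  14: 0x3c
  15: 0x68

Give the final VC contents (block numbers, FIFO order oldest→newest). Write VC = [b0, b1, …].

VC = [7]

#0 0x3a→b7/s1 MISS; vc=[]
#1 0x3c→b7/s1 L1-HIT; vc=[]
#2 0x3d→b7/s1 L1-HIT; vc=[]
#3 0x3f→b7/s1 L1-HIT; vc=[]
#4 0x3c→b7/s1 L1-HIT; vc=[]
#5 0x3a→b7/s1 L1-HIT; vc=[]
#6 0x6a→b13/s1 MISS; vc=[7]
#7 0x6d→b13/s1 L1-HIT; vc=[7]
#8 0x69→b13/s1 L1-HIT; vc=[7]
#9 0x3e→b7/s1 VC-HIT; vc=[13]
#10 0x6a→b13/s1 VC-HIT; vc=[7]
#11 0x3e→b7/s1 VC-HIT; vc=[13]
#12 0x6e→b13/s1 VC-HIT; vc=[7]
#13 0x39→b7/s1 VC-HIT; vc=[13]
#14 0x3c→b7/s1 L1-HIT; vc=[13]
#15 0x68→b13/s1 VC-HIT; vc=[7]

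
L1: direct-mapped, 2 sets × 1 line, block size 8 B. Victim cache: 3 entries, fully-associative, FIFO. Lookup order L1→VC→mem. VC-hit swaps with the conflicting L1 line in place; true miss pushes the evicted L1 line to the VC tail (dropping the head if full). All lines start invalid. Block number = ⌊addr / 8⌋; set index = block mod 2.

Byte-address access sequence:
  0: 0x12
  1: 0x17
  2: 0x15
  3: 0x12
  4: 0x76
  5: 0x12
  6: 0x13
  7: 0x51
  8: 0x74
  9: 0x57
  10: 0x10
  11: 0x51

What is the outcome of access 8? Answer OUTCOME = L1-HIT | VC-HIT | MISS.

OUTCOME = VC-HIT

  [0] addr=0x12 blk=2 s=0: MISS | VC []
  [1] addr=0x17 blk=2 s=0: L1-HIT | VC []
  [2] addr=0x15 blk=2 s=0: L1-HIT | VC []
  [3] addr=0x12 blk=2 s=0: L1-HIT | VC []
  [4] addr=0x76 blk=14 s=0: MISS | VC [2]
  [5] addr=0x12 blk=2 s=0: VC-HIT | VC [14]
  [6] addr=0x13 blk=2 s=0: L1-HIT | VC [14]
  [7] addr=0x51 blk=10 s=0: MISS | VC [14, 2]
  [8] addr=0x74 blk=14 s=0: VC-HIT | VC [10, 2]
  [9] addr=0x57 blk=10 s=0: VC-HIT | VC [14, 2]
  [10] addr=0x10 blk=2 s=0: VC-HIT | VC [14, 10]
  [11] addr=0x51 blk=10 s=0: VC-HIT | VC [14, 2]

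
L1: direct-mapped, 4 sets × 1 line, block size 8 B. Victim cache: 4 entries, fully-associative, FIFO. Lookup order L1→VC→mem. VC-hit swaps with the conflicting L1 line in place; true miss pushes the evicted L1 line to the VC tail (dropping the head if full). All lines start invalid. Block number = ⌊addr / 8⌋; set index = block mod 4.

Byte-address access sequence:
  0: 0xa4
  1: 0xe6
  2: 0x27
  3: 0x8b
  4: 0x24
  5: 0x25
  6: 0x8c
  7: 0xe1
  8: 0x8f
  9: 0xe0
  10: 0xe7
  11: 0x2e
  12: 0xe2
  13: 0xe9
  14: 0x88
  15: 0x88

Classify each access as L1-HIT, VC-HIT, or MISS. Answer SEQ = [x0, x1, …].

SEQ = [MISS, MISS, MISS, MISS, L1-HIT, L1-HIT, L1-HIT, VC-HIT, L1-HIT, L1-HIT, L1-HIT, MISS, L1-HIT, MISS, VC-HIT, L1-HIT]

  [0] addr=0xa4 blk=20 s=0: MISS | VC []
  [1] addr=0xe6 blk=28 s=0: MISS | VC [20]
  [2] addr=0x27 blk=4 s=0: MISS | VC [20, 28]
  [3] addr=0x8b blk=17 s=1: MISS | VC [20, 28]
  [4] addr=0x24 blk=4 s=0: L1-HIT | VC [20, 28]
  [5] addr=0x25 blk=4 s=0: L1-HIT | VC [20, 28]
  [6] addr=0x8c blk=17 s=1: L1-HIT | VC [20, 28]
  [7] addr=0xe1 blk=28 s=0: VC-HIT | VC [20, 4]
  [8] addr=0x8f blk=17 s=1: L1-HIT | VC [20, 4]
  [9] addr=0xe0 blk=28 s=0: L1-HIT | VC [20, 4]
  [10] addr=0xe7 blk=28 s=0: L1-HIT | VC [20, 4]
  [11] addr=0x2e blk=5 s=1: MISS | VC [20, 4, 17]
  [12] addr=0xe2 blk=28 s=0: L1-HIT | VC [20, 4, 17]
  [13] addr=0xe9 blk=29 s=1: MISS | VC [20, 4, 17, 5]
  [14] addr=0x88 blk=17 s=1: VC-HIT | VC [20, 4, 29, 5]
  [15] addr=0x88 blk=17 s=1: L1-HIT | VC [20, 4, 29, 5]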